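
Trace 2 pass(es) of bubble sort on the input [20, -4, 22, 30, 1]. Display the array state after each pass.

After pass 1: [-4, 20, 22, 1, 30] (2 swaps)
After pass 2: [-4, 20, 1, 22, 30] (1 swaps)
Total swaps: 3


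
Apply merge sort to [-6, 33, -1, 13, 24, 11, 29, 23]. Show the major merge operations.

Divide and conquer:
  Merge [-6] + [33] -> [-6, 33]
  Merge [-1] + [13] -> [-1, 13]
  Merge [-6, 33] + [-1, 13] -> [-6, -1, 13, 33]
  Merge [24] + [11] -> [11, 24]
  Merge [29] + [23] -> [23, 29]
  Merge [11, 24] + [23, 29] -> [11, 23, 24, 29]
  Merge [-6, -1, 13, 33] + [11, 23, 24, 29] -> [-6, -1, 11, 13, 23, 24, 29, 33]


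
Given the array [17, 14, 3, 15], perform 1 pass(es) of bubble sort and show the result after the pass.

After pass 1: [14, 3, 15, 17] (3 swaps)
Total swaps: 3


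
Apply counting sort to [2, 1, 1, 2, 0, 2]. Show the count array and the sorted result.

Count array: [1, 2, 3]
(count[i] = number of elements equal to i)
Cumulative count: [1, 3, 6]
Sorted: [0, 1, 1, 2, 2, 2]


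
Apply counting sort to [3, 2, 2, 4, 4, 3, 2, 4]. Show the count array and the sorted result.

Count array: [0, 0, 3, 2, 3]
(count[i] = number of elements equal to i)
Cumulative count: [0, 0, 3, 5, 8]
Sorted: [2, 2, 2, 3, 3, 4, 4, 4]


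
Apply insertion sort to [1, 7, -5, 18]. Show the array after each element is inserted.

First element 1 is already 'sorted'
Insert 7: shifted 0 elements -> [1, 7, -5, 18]
Insert -5: shifted 2 elements -> [-5, 1, 7, 18]
Insert 18: shifted 0 elements -> [-5, 1, 7, 18]


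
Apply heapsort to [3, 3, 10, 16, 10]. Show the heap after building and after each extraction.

Build heap: [16, 10, 10, 3, 3]
Extract 16: [10, 3, 10, 3, 16]
Extract 10: [10, 3, 3, 10, 16]
Extract 10: [3, 3, 10, 10, 16]
Extract 3: [3, 3, 10, 10, 16]


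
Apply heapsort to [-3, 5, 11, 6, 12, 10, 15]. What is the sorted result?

Build heap: [15, 12, 11, 6, 5, 10, -3]
Extract 15: [12, 6, 11, -3, 5, 10, 15]
Extract 12: [11, 6, 10, -3, 5, 12, 15]
Extract 11: [10, 6, 5, -3, 11, 12, 15]
Extract 10: [6, -3, 5, 10, 11, 12, 15]
Extract 6: [5, -3, 6, 10, 11, 12, 15]
Extract 5: [-3, 5, 6, 10, 11, 12, 15]


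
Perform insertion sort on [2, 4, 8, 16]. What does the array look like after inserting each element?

First element 2 is already 'sorted'
Insert 4: shifted 0 elements -> [2, 4, 8, 16]
Insert 8: shifted 0 elements -> [2, 4, 8, 16]
Insert 16: shifted 0 elements -> [2, 4, 8, 16]


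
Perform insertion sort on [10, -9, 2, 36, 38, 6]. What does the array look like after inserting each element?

First element 10 is already 'sorted'
Insert -9: shifted 1 elements -> [-9, 10, 2, 36, 38, 6]
Insert 2: shifted 1 elements -> [-9, 2, 10, 36, 38, 6]
Insert 36: shifted 0 elements -> [-9, 2, 10, 36, 38, 6]
Insert 38: shifted 0 elements -> [-9, 2, 10, 36, 38, 6]
Insert 6: shifted 3 elements -> [-9, 2, 6, 10, 36, 38]


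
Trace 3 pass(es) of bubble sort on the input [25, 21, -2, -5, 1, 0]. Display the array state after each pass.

After pass 1: [21, -2, -5, 1, 0, 25] (5 swaps)
After pass 2: [-2, -5, 1, 0, 21, 25] (4 swaps)
After pass 3: [-5, -2, 0, 1, 21, 25] (2 swaps)
Total swaps: 11


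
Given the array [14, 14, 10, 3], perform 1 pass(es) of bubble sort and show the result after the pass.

After pass 1: [14, 10, 3, 14] (2 swaps)
Total swaps: 2


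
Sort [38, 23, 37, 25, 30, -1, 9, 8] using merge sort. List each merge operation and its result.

Divide and conquer:
  Merge [38] + [23] -> [23, 38]
  Merge [37] + [25] -> [25, 37]
  Merge [23, 38] + [25, 37] -> [23, 25, 37, 38]
  Merge [30] + [-1] -> [-1, 30]
  Merge [9] + [8] -> [8, 9]
  Merge [-1, 30] + [8, 9] -> [-1, 8, 9, 30]
  Merge [23, 25, 37, 38] + [-1, 8, 9, 30] -> [-1, 8, 9, 23, 25, 30, 37, 38]


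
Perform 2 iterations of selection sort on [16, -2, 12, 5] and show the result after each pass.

Pass 1: Select minimum -2 at index 1, swap -> [-2, 16, 12, 5]
Pass 2: Select minimum 5 at index 3, swap -> [-2, 5, 12, 16]


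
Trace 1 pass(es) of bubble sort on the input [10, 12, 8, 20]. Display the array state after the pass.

After pass 1: [10, 8, 12, 20] (1 swaps)
Total swaps: 1


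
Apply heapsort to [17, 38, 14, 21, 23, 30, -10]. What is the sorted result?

Build heap: [38, 23, 30, 21, 17, 14, -10]
Extract 38: [30, 23, 14, 21, 17, -10, 38]
Extract 30: [23, 21, 14, -10, 17, 30, 38]
Extract 23: [21, 17, 14, -10, 23, 30, 38]
Extract 21: [17, -10, 14, 21, 23, 30, 38]
Extract 17: [14, -10, 17, 21, 23, 30, 38]
Extract 14: [-10, 14, 17, 21, 23, 30, 38]


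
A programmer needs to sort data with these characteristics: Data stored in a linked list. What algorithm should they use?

Best choice: Merge sort
Reason: Merge sort doesn't require random access; can be done in O(1) extra space for linked lists


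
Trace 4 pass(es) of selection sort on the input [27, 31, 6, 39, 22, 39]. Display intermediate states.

Pass 1: Select minimum 6 at index 2, swap -> [6, 31, 27, 39, 22, 39]
Pass 2: Select minimum 22 at index 4, swap -> [6, 22, 27, 39, 31, 39]
Pass 3: Select minimum 27 at index 2, swap -> [6, 22, 27, 39, 31, 39]
Pass 4: Select minimum 31 at index 4, swap -> [6, 22, 27, 31, 39, 39]


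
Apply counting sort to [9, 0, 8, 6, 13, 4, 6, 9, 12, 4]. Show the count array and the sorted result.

Count array: [1, 0, 0, 0, 2, 0, 2, 0, 1, 2, 0, 0, 1, 1]
(count[i] = number of elements equal to i)
Cumulative count: [1, 1, 1, 1, 3, 3, 5, 5, 6, 8, 8, 8, 9, 10]
Sorted: [0, 4, 4, 6, 6, 8, 9, 9, 12, 13]


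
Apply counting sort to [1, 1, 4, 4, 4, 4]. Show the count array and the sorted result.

Count array: [0, 2, 0, 0, 4]
(count[i] = number of elements equal to i)
Cumulative count: [0, 2, 2, 2, 6]
Sorted: [1, 1, 4, 4, 4, 4]


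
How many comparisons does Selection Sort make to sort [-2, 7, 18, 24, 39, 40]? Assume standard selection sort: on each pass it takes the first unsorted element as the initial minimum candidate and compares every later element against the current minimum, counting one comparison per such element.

Pass 1: scan indices 1..5 for the minimum = 5 comparison(s); min is -2, place at index 0 -> [-2, 7, 18, 24, 39, 40]
Pass 2: scan indices 2..5 for the minimum = 4 comparison(s); min is 7, place at index 1 -> [-2, 7, 18, 24, 39, 40]
Pass 3: scan indices 3..5 for the minimum = 3 comparison(s); min is 18, place at index 2 -> [-2, 7, 18, 24, 39, 40]
Pass 4: scan indices 4..5 for the minimum = 2 comparison(s); min is 24, place at index 3 -> [-2, 7, 18, 24, 39, 40]
Pass 5: scan indices 5..5 for the minimum = 1 comparison(s); min is 39, place at index 4 -> [-2, 7, 18, 24, 39, 40]
Selection sort always scans the whole unsorted suffix, so the count is (n-1) + (n-2) + ... + 1 = n(n-1)/2 = 6*5/2 = 15 regardless of the input order.
Total comparisons: 5 + 4 + 3 + 2 + 1 = 15


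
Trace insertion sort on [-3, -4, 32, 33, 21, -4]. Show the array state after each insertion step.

First element -3 is already 'sorted'
Insert -4: shifted 1 elements -> [-4, -3, 32, 33, 21, -4]
Insert 32: shifted 0 elements -> [-4, -3, 32, 33, 21, -4]
Insert 33: shifted 0 elements -> [-4, -3, 32, 33, 21, -4]
Insert 21: shifted 2 elements -> [-4, -3, 21, 32, 33, -4]
Insert -4: shifted 4 elements -> [-4, -4, -3, 21, 32, 33]


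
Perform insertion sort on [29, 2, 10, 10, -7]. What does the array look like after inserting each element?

First element 29 is already 'sorted'
Insert 2: shifted 1 elements -> [2, 29, 10, 10, -7]
Insert 10: shifted 1 elements -> [2, 10, 29, 10, -7]
Insert 10: shifted 1 elements -> [2, 10, 10, 29, -7]
Insert -7: shifted 4 elements -> [-7, 2, 10, 10, 29]


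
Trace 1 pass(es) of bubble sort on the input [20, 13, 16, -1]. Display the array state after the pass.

After pass 1: [13, 16, -1, 20] (3 swaps)
Total swaps: 3


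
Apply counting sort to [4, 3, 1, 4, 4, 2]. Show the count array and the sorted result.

Count array: [0, 1, 1, 1, 3]
(count[i] = number of elements equal to i)
Cumulative count: [0, 1, 2, 3, 6]
Sorted: [1, 2, 3, 4, 4, 4]


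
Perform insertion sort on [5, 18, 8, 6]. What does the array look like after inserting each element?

First element 5 is already 'sorted'
Insert 18: shifted 0 elements -> [5, 18, 8, 6]
Insert 8: shifted 1 elements -> [5, 8, 18, 6]
Insert 6: shifted 2 elements -> [5, 6, 8, 18]


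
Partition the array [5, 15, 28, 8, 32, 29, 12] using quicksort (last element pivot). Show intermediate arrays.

Partition 1: pivot=12 at index 2 -> [5, 8, 12, 15, 32, 29, 28]
Partition 2: pivot=8 at index 1 -> [5, 8, 12, 15, 32, 29, 28]
Partition 3: pivot=28 at index 4 -> [5, 8, 12, 15, 28, 29, 32]
Partition 4: pivot=32 at index 6 -> [5, 8, 12, 15, 28, 29, 32]


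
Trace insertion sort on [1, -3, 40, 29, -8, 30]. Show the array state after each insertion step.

First element 1 is already 'sorted'
Insert -3: shifted 1 elements -> [-3, 1, 40, 29, -8, 30]
Insert 40: shifted 0 elements -> [-3, 1, 40, 29, -8, 30]
Insert 29: shifted 1 elements -> [-3, 1, 29, 40, -8, 30]
Insert -8: shifted 4 elements -> [-8, -3, 1, 29, 40, 30]
Insert 30: shifted 1 elements -> [-8, -3, 1, 29, 30, 40]


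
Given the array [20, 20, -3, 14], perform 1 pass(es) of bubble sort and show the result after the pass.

After pass 1: [20, -3, 14, 20] (2 swaps)
Total swaps: 2


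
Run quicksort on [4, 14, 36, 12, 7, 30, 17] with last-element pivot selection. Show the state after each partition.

Partition 1: pivot=17 at index 4 -> [4, 14, 12, 7, 17, 30, 36]
Partition 2: pivot=7 at index 1 -> [4, 7, 12, 14, 17, 30, 36]
Partition 3: pivot=14 at index 3 -> [4, 7, 12, 14, 17, 30, 36]
Partition 4: pivot=36 at index 6 -> [4, 7, 12, 14, 17, 30, 36]


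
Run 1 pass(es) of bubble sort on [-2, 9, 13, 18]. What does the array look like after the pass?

After pass 1: [-2, 9, 13, 18] (0 swaps)
Total swaps: 0


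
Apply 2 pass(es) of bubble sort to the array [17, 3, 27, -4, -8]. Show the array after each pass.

After pass 1: [3, 17, -4, -8, 27] (3 swaps)
After pass 2: [3, -4, -8, 17, 27] (2 swaps)
Total swaps: 5


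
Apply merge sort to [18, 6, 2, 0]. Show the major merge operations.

Divide and conquer:
  Merge [18] + [6] -> [6, 18]
  Merge [2] + [0] -> [0, 2]
  Merge [6, 18] + [0, 2] -> [0, 2, 6, 18]


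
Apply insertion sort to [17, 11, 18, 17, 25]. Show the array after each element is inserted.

First element 17 is already 'sorted'
Insert 11: shifted 1 elements -> [11, 17, 18, 17, 25]
Insert 18: shifted 0 elements -> [11, 17, 18, 17, 25]
Insert 17: shifted 1 elements -> [11, 17, 17, 18, 25]
Insert 25: shifted 0 elements -> [11, 17, 17, 18, 25]


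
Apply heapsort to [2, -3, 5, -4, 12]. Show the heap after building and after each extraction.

Build heap: [12, 2, 5, -4, -3]
Extract 12: [5, 2, -3, -4, 12]
Extract 5: [2, -4, -3, 5, 12]
Extract 2: [-3, -4, 2, 5, 12]
Extract -3: [-4, -3, 2, 5, 12]


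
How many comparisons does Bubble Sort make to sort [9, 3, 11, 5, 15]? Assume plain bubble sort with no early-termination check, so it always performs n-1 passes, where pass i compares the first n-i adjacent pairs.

Pass 1: compare adjacent pairs (0,1)..(3,4) = 4 comparison(s), 2 swap(s) -> [3, 9, 5, 11, 15]
Pass 2: compare adjacent pairs (0,1)..(2,3) = 3 comparison(s), 1 swap(s) -> [3, 5, 9, 11, 15]
Pass 3: compare adjacent pairs (0,1)..(1,2) = 2 comparison(s), 0 swap(s) -> [3, 5, 9, 11, 15]
Pass 4: compare adjacent pairs (0,1)..(0,1) = 1 comparison(s), 0 swap(s) -> [3, 5, 9, 11, 15]
Total comparisons: 4 + 3 + 2 + 1 = 10


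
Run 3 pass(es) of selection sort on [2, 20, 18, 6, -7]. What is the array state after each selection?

Pass 1: Select minimum -7 at index 4, swap -> [-7, 20, 18, 6, 2]
Pass 2: Select minimum 2 at index 4, swap -> [-7, 2, 18, 6, 20]
Pass 3: Select minimum 6 at index 3, swap -> [-7, 2, 6, 18, 20]


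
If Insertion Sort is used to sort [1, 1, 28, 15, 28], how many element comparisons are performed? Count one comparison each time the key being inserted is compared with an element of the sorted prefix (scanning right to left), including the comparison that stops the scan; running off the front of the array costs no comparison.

Insert 1: 1 <= 1 (stop) = 1 comparison(s) -> [1, 1, 28, 15, 28]
Insert 28: 1 <= 28 (stop) = 1 comparison(s) -> [1, 1, 28, 15, 28]
Insert 15: 28 > 15 (shift), 1 <= 15 (stop) = 2 comparison(s) -> [1, 1, 15, 28, 28]
Insert 28: 28 <= 28 (stop) = 1 comparison(s) -> [1, 1, 15, 28, 28]
Total comparisons: 1 + 1 + 2 + 1 = 5


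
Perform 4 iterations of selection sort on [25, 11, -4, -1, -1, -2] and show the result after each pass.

Pass 1: Select minimum -4 at index 2, swap -> [-4, 11, 25, -1, -1, -2]
Pass 2: Select minimum -2 at index 5, swap -> [-4, -2, 25, -1, -1, 11]
Pass 3: Select minimum -1 at index 3, swap -> [-4, -2, -1, 25, -1, 11]
Pass 4: Select minimum -1 at index 4, swap -> [-4, -2, -1, -1, 25, 11]


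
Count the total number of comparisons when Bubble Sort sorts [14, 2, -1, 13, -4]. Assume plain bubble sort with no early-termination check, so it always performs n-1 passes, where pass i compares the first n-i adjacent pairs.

Pass 1: compare adjacent pairs (0,1)..(3,4) = 4 comparison(s), 4 swap(s) -> [2, -1, 13, -4, 14]
Pass 2: compare adjacent pairs (0,1)..(2,3) = 3 comparison(s), 2 swap(s) -> [-1, 2, -4, 13, 14]
Pass 3: compare adjacent pairs (0,1)..(1,2) = 2 comparison(s), 1 swap(s) -> [-1, -4, 2, 13, 14]
Pass 4: compare adjacent pairs (0,1)..(0,1) = 1 comparison(s), 1 swap(s) -> [-4, -1, 2, 13, 14]
Total comparisons: 4 + 3 + 2 + 1 = 10


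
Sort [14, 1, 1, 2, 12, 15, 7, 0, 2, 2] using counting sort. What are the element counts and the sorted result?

Count array: [1, 2, 3, 0, 0, 0, 0, 1, 0, 0, 0, 0, 1, 0, 1, 1]
(count[i] = number of elements equal to i)
Cumulative count: [1, 3, 6, 6, 6, 6, 6, 7, 7, 7, 7, 7, 8, 8, 9, 10]
Sorted: [0, 1, 1, 2, 2, 2, 7, 12, 14, 15]


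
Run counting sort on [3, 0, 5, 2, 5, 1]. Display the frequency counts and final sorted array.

Count array: [1, 1, 1, 1, 0, 2]
(count[i] = number of elements equal to i)
Cumulative count: [1, 2, 3, 4, 4, 6]
Sorted: [0, 1, 2, 3, 5, 5]


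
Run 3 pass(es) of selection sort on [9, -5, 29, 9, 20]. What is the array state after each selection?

Pass 1: Select minimum -5 at index 1, swap -> [-5, 9, 29, 9, 20]
Pass 2: Select minimum 9 at index 1, swap -> [-5, 9, 29, 9, 20]
Pass 3: Select minimum 9 at index 3, swap -> [-5, 9, 9, 29, 20]


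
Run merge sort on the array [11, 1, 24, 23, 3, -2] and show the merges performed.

Divide and conquer:
  Merge [1] + [24] -> [1, 24]
  Merge [11] + [1, 24] -> [1, 11, 24]
  Merge [3] + [-2] -> [-2, 3]
  Merge [23] + [-2, 3] -> [-2, 3, 23]
  Merge [1, 11, 24] + [-2, 3, 23] -> [-2, 1, 3, 11, 23, 24]


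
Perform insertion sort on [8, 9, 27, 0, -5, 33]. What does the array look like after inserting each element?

First element 8 is already 'sorted'
Insert 9: shifted 0 elements -> [8, 9, 27, 0, -5, 33]
Insert 27: shifted 0 elements -> [8, 9, 27, 0, -5, 33]
Insert 0: shifted 3 elements -> [0, 8, 9, 27, -5, 33]
Insert -5: shifted 4 elements -> [-5, 0, 8, 9, 27, 33]
Insert 33: shifted 0 elements -> [-5, 0, 8, 9, 27, 33]


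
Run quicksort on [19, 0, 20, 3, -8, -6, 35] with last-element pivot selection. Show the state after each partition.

Partition 1: pivot=35 at index 6 -> [19, 0, 20, 3, -8, -6, 35]
Partition 2: pivot=-6 at index 1 -> [-8, -6, 20, 3, 19, 0, 35]
Partition 3: pivot=0 at index 2 -> [-8, -6, 0, 3, 19, 20, 35]
Partition 4: pivot=20 at index 5 -> [-8, -6, 0, 3, 19, 20, 35]
Partition 5: pivot=19 at index 4 -> [-8, -6, 0, 3, 19, 20, 35]


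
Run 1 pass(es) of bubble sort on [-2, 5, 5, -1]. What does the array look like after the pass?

After pass 1: [-2, 5, -1, 5] (1 swaps)
Total swaps: 1


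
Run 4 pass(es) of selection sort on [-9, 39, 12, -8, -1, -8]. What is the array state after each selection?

Pass 1: Select minimum -9 at index 0, swap -> [-9, 39, 12, -8, -1, -8]
Pass 2: Select minimum -8 at index 3, swap -> [-9, -8, 12, 39, -1, -8]
Pass 3: Select minimum -8 at index 5, swap -> [-9, -8, -8, 39, -1, 12]
Pass 4: Select minimum -1 at index 4, swap -> [-9, -8, -8, -1, 39, 12]


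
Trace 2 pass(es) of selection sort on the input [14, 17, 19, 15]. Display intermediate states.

Pass 1: Select minimum 14 at index 0, swap -> [14, 17, 19, 15]
Pass 2: Select minimum 15 at index 3, swap -> [14, 15, 19, 17]


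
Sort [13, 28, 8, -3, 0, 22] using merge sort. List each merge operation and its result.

Divide and conquer:
  Merge [28] + [8] -> [8, 28]
  Merge [13] + [8, 28] -> [8, 13, 28]
  Merge [0] + [22] -> [0, 22]
  Merge [-3] + [0, 22] -> [-3, 0, 22]
  Merge [8, 13, 28] + [-3, 0, 22] -> [-3, 0, 8, 13, 22, 28]


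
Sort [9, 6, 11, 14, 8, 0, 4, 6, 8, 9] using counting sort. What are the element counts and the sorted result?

Count array: [1, 0, 0, 0, 1, 0, 2, 0, 2, 2, 0, 1, 0, 0, 1]
(count[i] = number of elements equal to i)
Cumulative count: [1, 1, 1, 1, 2, 2, 4, 4, 6, 8, 8, 9, 9, 9, 10]
Sorted: [0, 4, 6, 6, 8, 8, 9, 9, 11, 14]


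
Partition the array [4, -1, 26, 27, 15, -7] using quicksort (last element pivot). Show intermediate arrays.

Partition 1: pivot=-7 at index 0 -> [-7, -1, 26, 27, 15, 4]
Partition 2: pivot=4 at index 2 -> [-7, -1, 4, 27, 15, 26]
Partition 3: pivot=26 at index 4 -> [-7, -1, 4, 15, 26, 27]


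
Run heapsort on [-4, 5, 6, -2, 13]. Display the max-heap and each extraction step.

Build heap: [13, 5, 6, -2, -4]
Extract 13: [6, 5, -4, -2, 13]
Extract 6: [5, -2, -4, 6, 13]
Extract 5: [-2, -4, 5, 6, 13]
Extract -2: [-4, -2, 5, 6, 13]


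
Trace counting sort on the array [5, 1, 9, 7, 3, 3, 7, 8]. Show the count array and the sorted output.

Count array: [0, 1, 0, 2, 0, 1, 0, 2, 1, 1]
(count[i] = number of elements equal to i)
Cumulative count: [0, 1, 1, 3, 3, 4, 4, 6, 7, 8]
Sorted: [1, 3, 3, 5, 7, 7, 8, 9]


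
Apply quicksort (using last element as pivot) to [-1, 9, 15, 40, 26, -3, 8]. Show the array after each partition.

Partition 1: pivot=8 at index 2 -> [-1, -3, 8, 40, 26, 9, 15]
Partition 2: pivot=-3 at index 0 -> [-3, -1, 8, 40, 26, 9, 15]
Partition 3: pivot=15 at index 4 -> [-3, -1, 8, 9, 15, 40, 26]
Partition 4: pivot=26 at index 5 -> [-3, -1, 8, 9, 15, 26, 40]


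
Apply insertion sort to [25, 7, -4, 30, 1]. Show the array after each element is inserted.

First element 25 is already 'sorted'
Insert 7: shifted 1 elements -> [7, 25, -4, 30, 1]
Insert -4: shifted 2 elements -> [-4, 7, 25, 30, 1]
Insert 30: shifted 0 elements -> [-4, 7, 25, 30, 1]
Insert 1: shifted 3 elements -> [-4, 1, 7, 25, 30]


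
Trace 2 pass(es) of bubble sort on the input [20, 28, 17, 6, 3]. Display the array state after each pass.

After pass 1: [20, 17, 6, 3, 28] (3 swaps)
After pass 2: [17, 6, 3, 20, 28] (3 swaps)
Total swaps: 6


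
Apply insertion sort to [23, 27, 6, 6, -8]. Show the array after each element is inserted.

First element 23 is already 'sorted'
Insert 27: shifted 0 elements -> [23, 27, 6, 6, -8]
Insert 6: shifted 2 elements -> [6, 23, 27, 6, -8]
Insert 6: shifted 2 elements -> [6, 6, 23, 27, -8]
Insert -8: shifted 4 elements -> [-8, 6, 6, 23, 27]


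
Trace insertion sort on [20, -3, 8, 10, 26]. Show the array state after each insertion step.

First element 20 is already 'sorted'
Insert -3: shifted 1 elements -> [-3, 20, 8, 10, 26]
Insert 8: shifted 1 elements -> [-3, 8, 20, 10, 26]
Insert 10: shifted 1 elements -> [-3, 8, 10, 20, 26]
Insert 26: shifted 0 elements -> [-3, 8, 10, 20, 26]


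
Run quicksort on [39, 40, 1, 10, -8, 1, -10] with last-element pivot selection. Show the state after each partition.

Partition 1: pivot=-10 at index 0 -> [-10, 40, 1, 10, -8, 1, 39]
Partition 2: pivot=39 at index 5 -> [-10, 1, 10, -8, 1, 39, 40]
Partition 3: pivot=1 at index 3 -> [-10, 1, -8, 1, 10, 39, 40]
Partition 4: pivot=-8 at index 1 -> [-10, -8, 1, 1, 10, 39, 40]


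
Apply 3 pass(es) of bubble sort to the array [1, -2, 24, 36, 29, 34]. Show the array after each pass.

After pass 1: [-2, 1, 24, 29, 34, 36] (3 swaps)
After pass 2: [-2, 1, 24, 29, 34, 36] (0 swaps)
After pass 3: [-2, 1, 24, 29, 34, 36] (0 swaps)
Total swaps: 3


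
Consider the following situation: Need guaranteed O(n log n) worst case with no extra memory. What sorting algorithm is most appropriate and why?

Best choice: Heapsort
Reason: Heapsort is O(n log n) worst case and sorts in-place; quicksort can degrade to O(n^2)


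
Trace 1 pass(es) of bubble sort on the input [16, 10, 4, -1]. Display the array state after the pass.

After pass 1: [10, 4, -1, 16] (3 swaps)
Total swaps: 3


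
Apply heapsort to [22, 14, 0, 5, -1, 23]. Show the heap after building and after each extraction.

Build heap: [23, 14, 22, 5, -1, 0]
Extract 23: [22, 14, 0, 5, -1, 23]
Extract 22: [14, 5, 0, -1, 22, 23]
Extract 14: [5, -1, 0, 14, 22, 23]
Extract 5: [0, -1, 5, 14, 22, 23]
Extract 0: [-1, 0, 5, 14, 22, 23]


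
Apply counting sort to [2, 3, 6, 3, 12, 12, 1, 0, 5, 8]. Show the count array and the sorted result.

Count array: [1, 1, 1, 2, 0, 1, 1, 0, 1, 0, 0, 0, 2]
(count[i] = number of elements equal to i)
Cumulative count: [1, 2, 3, 5, 5, 6, 7, 7, 8, 8, 8, 8, 10]
Sorted: [0, 1, 2, 3, 3, 5, 6, 8, 12, 12]


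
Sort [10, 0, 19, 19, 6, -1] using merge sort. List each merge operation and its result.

Divide and conquer:
  Merge [0] + [19] -> [0, 19]
  Merge [10] + [0, 19] -> [0, 10, 19]
  Merge [6] + [-1] -> [-1, 6]
  Merge [19] + [-1, 6] -> [-1, 6, 19]
  Merge [0, 10, 19] + [-1, 6, 19] -> [-1, 0, 6, 10, 19, 19]


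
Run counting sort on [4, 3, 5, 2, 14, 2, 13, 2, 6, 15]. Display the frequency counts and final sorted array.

Count array: [0, 0, 3, 1, 1, 1, 1, 0, 0, 0, 0, 0, 0, 1, 1, 1]
(count[i] = number of elements equal to i)
Cumulative count: [0, 0, 3, 4, 5, 6, 7, 7, 7, 7, 7, 7, 7, 8, 9, 10]
Sorted: [2, 2, 2, 3, 4, 5, 6, 13, 14, 15]


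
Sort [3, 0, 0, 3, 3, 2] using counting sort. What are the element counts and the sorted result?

Count array: [2, 0, 1, 3]
(count[i] = number of elements equal to i)
Cumulative count: [2, 2, 3, 6]
Sorted: [0, 0, 2, 3, 3, 3]


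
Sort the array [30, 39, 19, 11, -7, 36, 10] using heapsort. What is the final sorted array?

Build heap: [39, 30, 36, 11, -7, 19, 10]
Extract 39: [36, 30, 19, 11, -7, 10, 39]
Extract 36: [30, 11, 19, 10, -7, 36, 39]
Extract 30: [19, 11, -7, 10, 30, 36, 39]
Extract 19: [11, 10, -7, 19, 30, 36, 39]
Extract 11: [10, -7, 11, 19, 30, 36, 39]
Extract 10: [-7, 10, 11, 19, 30, 36, 39]


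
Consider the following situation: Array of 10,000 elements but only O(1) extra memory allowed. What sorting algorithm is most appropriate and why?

Best choice: Heapsort
Reason: Heapsort rearranges the array in place using O(1) auxiliary space and still guarantees O(n log n) time; quicksort partitions in place but needs Theta(log n) stack space for recursion (O(n) in the worst case), and mergesort requires O(n) auxiliary space


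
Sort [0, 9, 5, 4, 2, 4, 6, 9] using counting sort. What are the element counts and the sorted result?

Count array: [1, 0, 1, 0, 2, 1, 1, 0, 0, 2]
(count[i] = number of elements equal to i)
Cumulative count: [1, 1, 2, 2, 4, 5, 6, 6, 6, 8]
Sorted: [0, 2, 4, 4, 5, 6, 9, 9]


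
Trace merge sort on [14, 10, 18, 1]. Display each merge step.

Divide and conquer:
  Merge [14] + [10] -> [10, 14]
  Merge [18] + [1] -> [1, 18]
  Merge [10, 14] + [1, 18] -> [1, 10, 14, 18]


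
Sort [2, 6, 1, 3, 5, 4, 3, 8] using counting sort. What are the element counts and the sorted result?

Count array: [0, 1, 1, 2, 1, 1, 1, 0, 1]
(count[i] = number of elements equal to i)
Cumulative count: [0, 1, 2, 4, 5, 6, 7, 7, 8]
Sorted: [1, 2, 3, 3, 4, 5, 6, 8]


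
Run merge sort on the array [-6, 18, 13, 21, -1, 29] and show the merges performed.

Divide and conquer:
  Merge [18] + [13] -> [13, 18]
  Merge [-6] + [13, 18] -> [-6, 13, 18]
  Merge [-1] + [29] -> [-1, 29]
  Merge [21] + [-1, 29] -> [-1, 21, 29]
  Merge [-6, 13, 18] + [-1, 21, 29] -> [-6, -1, 13, 18, 21, 29]


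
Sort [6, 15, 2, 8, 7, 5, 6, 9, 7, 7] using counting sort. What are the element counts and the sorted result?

Count array: [0, 0, 1, 0, 0, 1, 2, 3, 1, 1, 0, 0, 0, 0, 0, 1]
(count[i] = number of elements equal to i)
Cumulative count: [0, 0, 1, 1, 1, 2, 4, 7, 8, 9, 9, 9, 9, 9, 9, 10]
Sorted: [2, 5, 6, 6, 7, 7, 7, 8, 9, 15]


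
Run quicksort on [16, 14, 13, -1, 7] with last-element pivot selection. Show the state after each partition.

Partition 1: pivot=7 at index 1 -> [-1, 7, 13, 16, 14]
Partition 2: pivot=14 at index 3 -> [-1, 7, 13, 14, 16]


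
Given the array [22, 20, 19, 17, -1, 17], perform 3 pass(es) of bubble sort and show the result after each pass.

After pass 1: [20, 19, 17, -1, 17, 22] (5 swaps)
After pass 2: [19, 17, -1, 17, 20, 22] (4 swaps)
After pass 3: [17, -1, 17, 19, 20, 22] (3 swaps)
Total swaps: 12


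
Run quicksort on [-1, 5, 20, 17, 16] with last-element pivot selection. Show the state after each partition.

Partition 1: pivot=16 at index 2 -> [-1, 5, 16, 17, 20]
Partition 2: pivot=5 at index 1 -> [-1, 5, 16, 17, 20]
Partition 3: pivot=20 at index 4 -> [-1, 5, 16, 17, 20]


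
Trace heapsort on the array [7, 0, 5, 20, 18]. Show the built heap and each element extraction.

Build heap: [20, 18, 5, 0, 7]
Extract 20: [18, 7, 5, 0, 20]
Extract 18: [7, 0, 5, 18, 20]
Extract 7: [5, 0, 7, 18, 20]
Extract 5: [0, 5, 7, 18, 20]


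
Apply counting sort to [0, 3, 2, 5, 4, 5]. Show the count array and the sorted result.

Count array: [1, 0, 1, 1, 1, 2]
(count[i] = number of elements equal to i)
Cumulative count: [1, 1, 2, 3, 4, 6]
Sorted: [0, 2, 3, 4, 5, 5]


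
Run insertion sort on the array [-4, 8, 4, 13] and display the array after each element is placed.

First element -4 is already 'sorted'
Insert 8: shifted 0 elements -> [-4, 8, 4, 13]
Insert 4: shifted 1 elements -> [-4, 4, 8, 13]
Insert 13: shifted 0 elements -> [-4, 4, 8, 13]


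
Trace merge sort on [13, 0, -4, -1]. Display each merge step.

Divide and conquer:
  Merge [13] + [0] -> [0, 13]
  Merge [-4] + [-1] -> [-4, -1]
  Merge [0, 13] + [-4, -1] -> [-4, -1, 0, 13]


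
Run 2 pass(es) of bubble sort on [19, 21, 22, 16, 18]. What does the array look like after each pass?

After pass 1: [19, 21, 16, 18, 22] (2 swaps)
After pass 2: [19, 16, 18, 21, 22] (2 swaps)
Total swaps: 4


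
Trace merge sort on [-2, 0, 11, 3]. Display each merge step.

Divide and conquer:
  Merge [-2] + [0] -> [-2, 0]
  Merge [11] + [3] -> [3, 11]
  Merge [-2, 0] + [3, 11] -> [-2, 0, 3, 11]


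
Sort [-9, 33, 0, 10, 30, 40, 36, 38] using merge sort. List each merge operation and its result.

Divide and conquer:
  Merge [-9] + [33] -> [-9, 33]
  Merge [0] + [10] -> [0, 10]
  Merge [-9, 33] + [0, 10] -> [-9, 0, 10, 33]
  Merge [30] + [40] -> [30, 40]
  Merge [36] + [38] -> [36, 38]
  Merge [30, 40] + [36, 38] -> [30, 36, 38, 40]
  Merge [-9, 0, 10, 33] + [30, 36, 38, 40] -> [-9, 0, 10, 30, 33, 36, 38, 40]


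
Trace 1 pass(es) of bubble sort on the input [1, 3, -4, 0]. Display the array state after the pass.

After pass 1: [1, -4, 0, 3] (2 swaps)
Total swaps: 2


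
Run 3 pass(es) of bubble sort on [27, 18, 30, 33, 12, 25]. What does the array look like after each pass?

After pass 1: [18, 27, 30, 12, 25, 33] (3 swaps)
After pass 2: [18, 27, 12, 25, 30, 33] (2 swaps)
After pass 3: [18, 12, 25, 27, 30, 33] (2 swaps)
Total swaps: 7


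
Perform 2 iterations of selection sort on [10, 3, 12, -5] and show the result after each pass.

Pass 1: Select minimum -5 at index 3, swap -> [-5, 3, 12, 10]
Pass 2: Select minimum 3 at index 1, swap -> [-5, 3, 12, 10]


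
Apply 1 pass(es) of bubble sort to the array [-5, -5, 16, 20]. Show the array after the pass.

After pass 1: [-5, -5, 16, 20] (0 swaps)
Total swaps: 0


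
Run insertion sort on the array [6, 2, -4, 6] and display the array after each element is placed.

First element 6 is already 'sorted'
Insert 2: shifted 1 elements -> [2, 6, -4, 6]
Insert -4: shifted 2 elements -> [-4, 2, 6, 6]
Insert 6: shifted 0 elements -> [-4, 2, 6, 6]


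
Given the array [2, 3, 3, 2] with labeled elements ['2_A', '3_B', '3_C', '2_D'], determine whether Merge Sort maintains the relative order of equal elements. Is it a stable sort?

Trace Merge Sort on the labeled array (the key is the number; the letter only tracks identity):
  Merge [2_A] + [3_B] -> [2_A, 3_B]
  Merge [3_C] + [2_D] -> [2_D, 3_C]
  Merge [2_A, 3_B] + [2_D, 3_C] -> [2_A, 2_D, 3_B, 3_C]
Final order: [2_A, 2_D, 3_B, 3_C]
Equal keys:
  value 2: originally 2_A, 2_D; after sorting 2_A, 2_D -> order preserved
  value 3: originally 3_B, 3_C; after sorting 3_B, 3_C -> order preserved
All equal keys kept their original relative order. Merge Sort is stable: when the heads of the two halves are equal the merge takes from the left half first.
Answer: Stable


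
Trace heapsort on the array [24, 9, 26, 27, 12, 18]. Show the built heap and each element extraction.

Build heap: [27, 24, 26, 9, 12, 18]
Extract 27: [26, 24, 18, 9, 12, 27]
Extract 26: [24, 12, 18, 9, 26, 27]
Extract 24: [18, 12, 9, 24, 26, 27]
Extract 18: [12, 9, 18, 24, 26, 27]
Extract 12: [9, 12, 18, 24, 26, 27]


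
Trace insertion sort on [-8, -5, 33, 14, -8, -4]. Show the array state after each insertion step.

First element -8 is already 'sorted'
Insert -5: shifted 0 elements -> [-8, -5, 33, 14, -8, -4]
Insert 33: shifted 0 elements -> [-8, -5, 33, 14, -8, -4]
Insert 14: shifted 1 elements -> [-8, -5, 14, 33, -8, -4]
Insert -8: shifted 3 elements -> [-8, -8, -5, 14, 33, -4]
Insert -4: shifted 2 elements -> [-8, -8, -5, -4, 14, 33]


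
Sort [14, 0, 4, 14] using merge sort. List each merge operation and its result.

Divide and conquer:
  Merge [14] + [0] -> [0, 14]
  Merge [4] + [14] -> [4, 14]
  Merge [0, 14] + [4, 14] -> [0, 4, 14, 14]


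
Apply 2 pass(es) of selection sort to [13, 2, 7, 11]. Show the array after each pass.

Pass 1: Select minimum 2 at index 1, swap -> [2, 13, 7, 11]
Pass 2: Select minimum 7 at index 2, swap -> [2, 7, 13, 11]


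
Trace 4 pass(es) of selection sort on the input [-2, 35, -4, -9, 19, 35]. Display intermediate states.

Pass 1: Select minimum -9 at index 3, swap -> [-9, 35, -4, -2, 19, 35]
Pass 2: Select minimum -4 at index 2, swap -> [-9, -4, 35, -2, 19, 35]
Pass 3: Select minimum -2 at index 3, swap -> [-9, -4, -2, 35, 19, 35]
Pass 4: Select minimum 19 at index 4, swap -> [-9, -4, -2, 19, 35, 35]


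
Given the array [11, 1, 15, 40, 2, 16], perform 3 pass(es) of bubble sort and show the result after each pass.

After pass 1: [1, 11, 15, 2, 16, 40] (3 swaps)
After pass 2: [1, 11, 2, 15, 16, 40] (1 swaps)
After pass 3: [1, 2, 11, 15, 16, 40] (1 swaps)
Total swaps: 5


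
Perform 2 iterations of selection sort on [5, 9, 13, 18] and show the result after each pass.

Pass 1: Select minimum 5 at index 0, swap -> [5, 9, 13, 18]
Pass 2: Select minimum 9 at index 1, swap -> [5, 9, 13, 18]


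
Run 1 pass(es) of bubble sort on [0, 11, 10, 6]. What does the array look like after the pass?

After pass 1: [0, 10, 6, 11] (2 swaps)
Total swaps: 2


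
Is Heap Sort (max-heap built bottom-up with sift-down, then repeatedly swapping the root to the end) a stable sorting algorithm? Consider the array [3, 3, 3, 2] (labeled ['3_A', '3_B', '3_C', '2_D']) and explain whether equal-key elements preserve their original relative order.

Trace Heap Sort on the labeled array (the key is the number; the letter only tracks identity):
  Build max-heap: [3_A, 3_B, 3_C, 2_D]
  Swap root 3_A to index 3, re-heapify first 3 -> [3_B, 2_D, 3_C, 3_A]
  Swap root 3_B to index 2, re-heapify first 2 -> [3_C, 2_D, 3_B, 3_A]
  Swap root 3_C to index 1, re-heapify first 1 -> [2_D, 3_C, 3_B, 3_A]
Final order: [2_D, 3_C, 3_B, 3_A]
Equal keys:
  value 3: originally 3_A, 3_B, 3_C; after sorting 3_C, 3_B, 3_A -> order changed
Equal keys were reordered, so Heap Sort is not stable: heap construction and root-to-end swaps move elements without regard to the original order of equal keys. (One such input is enough; an unstable sort may happen to preserve order on other inputs, but it gives no guarantee.)
Answer: Not stable


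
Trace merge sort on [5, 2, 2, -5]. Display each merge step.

Divide and conquer:
  Merge [5] + [2] -> [2, 5]
  Merge [2] + [-5] -> [-5, 2]
  Merge [2, 5] + [-5, 2] -> [-5, 2, 2, 5]


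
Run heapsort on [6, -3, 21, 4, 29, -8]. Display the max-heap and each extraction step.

Build heap: [29, 6, 21, 4, -3, -8]
Extract 29: [21, 6, -8, 4, -3, 29]
Extract 21: [6, 4, -8, -3, 21, 29]
Extract 6: [4, -3, -8, 6, 21, 29]
Extract 4: [-3, -8, 4, 6, 21, 29]
Extract -3: [-8, -3, 4, 6, 21, 29]


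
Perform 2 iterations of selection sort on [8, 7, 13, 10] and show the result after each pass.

Pass 1: Select minimum 7 at index 1, swap -> [7, 8, 13, 10]
Pass 2: Select minimum 8 at index 1, swap -> [7, 8, 13, 10]


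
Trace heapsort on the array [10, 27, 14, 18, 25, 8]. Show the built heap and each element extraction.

Build heap: [27, 25, 14, 18, 10, 8]
Extract 27: [25, 18, 14, 8, 10, 27]
Extract 25: [18, 10, 14, 8, 25, 27]
Extract 18: [14, 10, 8, 18, 25, 27]
Extract 14: [10, 8, 14, 18, 25, 27]
Extract 10: [8, 10, 14, 18, 25, 27]


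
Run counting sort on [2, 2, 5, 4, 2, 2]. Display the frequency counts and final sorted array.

Count array: [0, 0, 4, 0, 1, 1]
(count[i] = number of elements equal to i)
Cumulative count: [0, 0, 4, 4, 5, 6]
Sorted: [2, 2, 2, 2, 4, 5]


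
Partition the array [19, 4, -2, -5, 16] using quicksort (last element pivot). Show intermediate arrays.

Partition 1: pivot=16 at index 3 -> [4, -2, -5, 16, 19]
Partition 2: pivot=-5 at index 0 -> [-5, -2, 4, 16, 19]
Partition 3: pivot=4 at index 2 -> [-5, -2, 4, 16, 19]


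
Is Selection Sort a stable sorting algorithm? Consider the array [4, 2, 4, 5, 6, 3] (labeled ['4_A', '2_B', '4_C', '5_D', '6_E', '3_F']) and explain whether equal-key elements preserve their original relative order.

Trace Selection Sort on the labeled array (the key is the number; the letter only tracks identity):
  Pass 1: minimum of unsorted part is 2_B at index 1; swap it with 4_A at index 0 -> [2_B, 4_A, 4_C, 5_D, 6_E, 3_F]
  Pass 2: minimum of unsorted part is 3_F at index 5; swap it with 4_A at index 1 -> [2_B, 3_F, 4_C, 5_D, 6_E, 4_A]
  Pass 3: minimum 4_C is already at index 2; no swap -> [2_B, 3_F, 4_C, 5_D, 6_E, 4_A]
  Pass 4: minimum of unsorted part is 4_A at index 5; swap it with 5_D at index 3 -> [2_B, 3_F, 4_C, 4_A, 6_E, 5_D]
  Pass 5: minimum of unsorted part is 5_D at index 5; swap it with 6_E at index 4 -> [2_B, 3_F, 4_C, 4_A, 5_D, 6_E]
Final order: [2_B, 3_F, 4_C, 4_A, 5_D, 6_E]
Equal keys:
  value 4: originally 4_A, 4_C; after sorting 4_C, 4_A -> order changed
Equal keys were reordered, so Selection Sort is not stable: the long-range swap that moves the minimum into place can carry an element past an equal key. (One such input is enough; an unstable sort may happen to preserve order on other inputs, but it gives no guarantee.)
Answer: Not stable


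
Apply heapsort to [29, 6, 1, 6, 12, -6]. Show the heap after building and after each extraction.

Build heap: [29, 12, 1, 6, 6, -6]
Extract 29: [12, 6, 1, -6, 6, 29]
Extract 12: [6, 6, 1, -6, 12, 29]
Extract 6: [6, -6, 1, 6, 12, 29]
Extract 6: [1, -6, 6, 6, 12, 29]
Extract 1: [-6, 1, 6, 6, 12, 29]


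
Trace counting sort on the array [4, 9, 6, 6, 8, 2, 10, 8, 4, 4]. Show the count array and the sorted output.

Count array: [0, 0, 1, 0, 3, 0, 2, 0, 2, 1, 1]
(count[i] = number of elements equal to i)
Cumulative count: [0, 0, 1, 1, 4, 4, 6, 6, 8, 9, 10]
Sorted: [2, 4, 4, 4, 6, 6, 8, 8, 9, 10]


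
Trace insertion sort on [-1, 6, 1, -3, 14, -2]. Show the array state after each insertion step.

First element -1 is already 'sorted'
Insert 6: shifted 0 elements -> [-1, 6, 1, -3, 14, -2]
Insert 1: shifted 1 elements -> [-1, 1, 6, -3, 14, -2]
Insert -3: shifted 3 elements -> [-3, -1, 1, 6, 14, -2]
Insert 14: shifted 0 elements -> [-3, -1, 1, 6, 14, -2]
Insert -2: shifted 4 elements -> [-3, -2, -1, 1, 6, 14]


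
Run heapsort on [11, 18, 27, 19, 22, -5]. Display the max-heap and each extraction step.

Build heap: [27, 22, 11, 19, 18, -5]
Extract 27: [22, 19, 11, -5, 18, 27]
Extract 22: [19, 18, 11, -5, 22, 27]
Extract 19: [18, -5, 11, 19, 22, 27]
Extract 18: [11, -5, 18, 19, 22, 27]
Extract 11: [-5, 11, 18, 19, 22, 27]


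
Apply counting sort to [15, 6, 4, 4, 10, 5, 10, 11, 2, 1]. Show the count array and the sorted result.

Count array: [0, 1, 1, 0, 2, 1, 1, 0, 0, 0, 2, 1, 0, 0, 0, 1]
(count[i] = number of elements equal to i)
Cumulative count: [0, 1, 2, 2, 4, 5, 6, 6, 6, 6, 8, 9, 9, 9, 9, 10]
Sorted: [1, 2, 4, 4, 5, 6, 10, 10, 11, 15]


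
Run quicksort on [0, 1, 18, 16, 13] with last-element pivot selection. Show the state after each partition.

Partition 1: pivot=13 at index 2 -> [0, 1, 13, 16, 18]
Partition 2: pivot=1 at index 1 -> [0, 1, 13, 16, 18]
Partition 3: pivot=18 at index 4 -> [0, 1, 13, 16, 18]


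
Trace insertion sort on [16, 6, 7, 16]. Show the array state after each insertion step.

First element 16 is already 'sorted'
Insert 6: shifted 1 elements -> [6, 16, 7, 16]
Insert 7: shifted 1 elements -> [6, 7, 16, 16]
Insert 16: shifted 0 elements -> [6, 7, 16, 16]


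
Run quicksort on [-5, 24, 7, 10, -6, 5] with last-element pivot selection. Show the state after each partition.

Partition 1: pivot=5 at index 2 -> [-5, -6, 5, 10, 24, 7]
Partition 2: pivot=-6 at index 0 -> [-6, -5, 5, 10, 24, 7]
Partition 3: pivot=7 at index 3 -> [-6, -5, 5, 7, 24, 10]
Partition 4: pivot=10 at index 4 -> [-6, -5, 5, 7, 10, 24]


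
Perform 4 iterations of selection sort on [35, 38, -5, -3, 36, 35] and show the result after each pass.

Pass 1: Select minimum -5 at index 2, swap -> [-5, 38, 35, -3, 36, 35]
Pass 2: Select minimum -3 at index 3, swap -> [-5, -3, 35, 38, 36, 35]
Pass 3: Select minimum 35 at index 2, swap -> [-5, -3, 35, 38, 36, 35]
Pass 4: Select minimum 35 at index 5, swap -> [-5, -3, 35, 35, 36, 38]


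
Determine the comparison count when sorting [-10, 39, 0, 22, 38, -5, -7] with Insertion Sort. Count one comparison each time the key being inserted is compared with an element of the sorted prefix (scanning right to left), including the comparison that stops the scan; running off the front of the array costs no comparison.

Insert 39: -10 <= 39 (stop) = 1 comparison(s) -> [-10, 39, 0, 22, 38, -5, -7]
Insert 0: 39 > 0 (shift), -10 <= 0 (stop) = 2 comparison(s) -> [-10, 0, 39, 22, 38, -5, -7]
Insert 22: 39 > 22 (shift), 0 <= 22 (stop) = 2 comparison(s) -> [-10, 0, 22, 39, 38, -5, -7]
Insert 38: 39 > 38 (shift), 22 <= 38 (stop) = 2 comparison(s) -> [-10, 0, 22, 38, 39, -5, -7]
Insert -5: 39 > -5 (shift), 38 > -5 (shift), 22 > -5 (shift), 0 > -5 (shift), -10 <= -5 (stop) = 5 comparison(s) -> [-10, -5, 0, 22, 38, 39, -7]
Insert -7: 39 > -7 (shift), 38 > -7 (shift), 22 > -7 (shift), 0 > -7 (shift), -5 > -7 (shift), -10 <= -7 (stop) = 6 comparison(s) -> [-10, -7, -5, 0, 22, 38, 39]
Total comparisons: 1 + 2 + 2 + 2 + 5 + 6 = 18


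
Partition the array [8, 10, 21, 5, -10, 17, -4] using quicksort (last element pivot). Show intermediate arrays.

Partition 1: pivot=-4 at index 1 -> [-10, -4, 21, 5, 8, 17, 10]
Partition 2: pivot=10 at index 4 -> [-10, -4, 5, 8, 10, 17, 21]
Partition 3: pivot=8 at index 3 -> [-10, -4, 5, 8, 10, 17, 21]
Partition 4: pivot=21 at index 6 -> [-10, -4, 5, 8, 10, 17, 21]


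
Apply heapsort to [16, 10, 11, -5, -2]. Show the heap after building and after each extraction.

Build heap: [16, 10, 11, -5, -2]
Extract 16: [11, 10, -2, -5, 16]
Extract 11: [10, -5, -2, 11, 16]
Extract 10: [-2, -5, 10, 11, 16]
Extract -2: [-5, -2, 10, 11, 16]


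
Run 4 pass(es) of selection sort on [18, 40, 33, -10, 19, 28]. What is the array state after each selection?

Pass 1: Select minimum -10 at index 3, swap -> [-10, 40, 33, 18, 19, 28]
Pass 2: Select minimum 18 at index 3, swap -> [-10, 18, 33, 40, 19, 28]
Pass 3: Select minimum 19 at index 4, swap -> [-10, 18, 19, 40, 33, 28]
Pass 4: Select minimum 28 at index 5, swap -> [-10, 18, 19, 28, 33, 40]
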